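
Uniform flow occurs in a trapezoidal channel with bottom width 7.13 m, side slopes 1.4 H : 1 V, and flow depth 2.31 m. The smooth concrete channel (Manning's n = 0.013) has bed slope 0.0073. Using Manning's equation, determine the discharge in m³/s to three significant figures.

A = (b + z·y)·y = (7.13 + 1.4×2.31)×2.31 = 23.94 m²
P = b + 2y√(1+z²) = 7.13 + 2×2.31×√(1+1.4²) = 15.08 m
R = A/P = 23.94/15.08 = 1.588 m
Q = (1/n)·A·R^(2/3)·S^(1/2) = (1/0.013) × 23.94 × 1.588^(2/3) × 0.0073^(1/2) = 214.1 m³/s

214 m³/s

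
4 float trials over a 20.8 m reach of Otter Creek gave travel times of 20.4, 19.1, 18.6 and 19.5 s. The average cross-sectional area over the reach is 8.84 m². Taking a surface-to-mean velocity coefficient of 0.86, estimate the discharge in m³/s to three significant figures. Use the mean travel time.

8.15 m³/s

t̄ = (20.4 + 19.1 + 18.6 + 19.5) / 4 = 19.4 s
v_surface = L / t̄ = 20.8 / 19.4 = 1.072 m/s
v_mean = 0.86 × 1.072 = 0.9221 m/s
Q = A × v_mean = 8.84 × 0.9221 = 8.151 m³/s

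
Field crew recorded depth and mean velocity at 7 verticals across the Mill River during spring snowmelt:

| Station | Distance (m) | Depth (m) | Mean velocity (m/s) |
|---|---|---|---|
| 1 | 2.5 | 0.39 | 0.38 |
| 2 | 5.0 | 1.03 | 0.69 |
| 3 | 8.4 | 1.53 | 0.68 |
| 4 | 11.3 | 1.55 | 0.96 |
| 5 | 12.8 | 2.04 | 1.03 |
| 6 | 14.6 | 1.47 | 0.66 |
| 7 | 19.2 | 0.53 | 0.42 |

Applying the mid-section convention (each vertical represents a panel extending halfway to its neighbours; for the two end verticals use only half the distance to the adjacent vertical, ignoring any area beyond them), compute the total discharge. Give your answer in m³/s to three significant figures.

15.9 m³/s

w_1 = (5.0 − 2.5)/2 = 1.25 m; q_1 = 0.38 × 0.39 × 1.25 = 0.1853 m³/s
w_2 = (8.4 − 2.5)/2 = 2.95 m; q_2 = 0.69 × 1.03 × 2.95 = 2.097 m³/s
w_3 = (11.3 − 5.0)/2 = 3.15 m; q_3 = 0.68 × 1.53 × 3.15 = 3.277 m³/s
w_4 = (12.8 − 8.4)/2 = 2.2 m; q_4 = 0.96 × 1.55 × 2.2 = 3.274 m³/s
w_5 = (14.6 − 11.3)/2 = 1.65 m; q_5 = 1.03 × 2.04 × 1.65 = 3.467 m³/s
w_6 = (19.2 − 12.8)/2 = 3.2 m; q_6 = 0.66 × 1.47 × 3.2 = 3.105 m³/s
w_7 = (19.2 − 14.6)/2 = 2.3 m; q_7 = 0.42 × 0.53 × 2.3 = 0.5120 m³/s
Q = Σ qᵢ = 15.92 m³/s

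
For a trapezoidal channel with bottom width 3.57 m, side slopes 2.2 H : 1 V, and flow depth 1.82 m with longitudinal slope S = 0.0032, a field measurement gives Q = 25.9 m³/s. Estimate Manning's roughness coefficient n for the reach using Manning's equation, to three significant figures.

0.0324

A = (b + z·y)·y = (3.57 + 2.2×1.82)×1.82 = 13.78 m²
P = b + 2y√(1+z²) = 3.57 + 2×1.82×√(1+2.2²) = 12.37 m
R = A/P = 13.78/12.37 = 1.115 m
n = (1/Q)·A·R^(2/3)·S^(1/2) = (1/25.9) × 13.78 × 1.075 × 0.05657 = 0.03237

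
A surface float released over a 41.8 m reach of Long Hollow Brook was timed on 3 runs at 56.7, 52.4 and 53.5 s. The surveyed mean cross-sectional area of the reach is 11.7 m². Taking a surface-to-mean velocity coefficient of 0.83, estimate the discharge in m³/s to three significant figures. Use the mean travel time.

t̄ = (56.7 + 52.4 + 53.5) / 3 = 54.2 s
v_surface = L / t̄ = 41.8 / 54.2 = 0.7712 m/s
v_mean = 0.83 × 0.7712 = 0.6401 m/s
Q = A × v_mean = 11.7 × 0.6401 = 7.489 m³/s

7.49 m³/s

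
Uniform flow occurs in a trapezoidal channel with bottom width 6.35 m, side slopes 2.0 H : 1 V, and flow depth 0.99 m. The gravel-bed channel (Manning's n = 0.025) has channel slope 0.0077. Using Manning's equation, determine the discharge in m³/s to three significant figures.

A = (b + z·y)·y = (6.35 + 2.0×0.99)×0.99 = 8.247 m²
P = b + 2y√(1+z²) = 6.35 + 2×0.99×√(1+2.0²) = 10.78 m
R = A/P = 8.247/10.78 = 0.7652 m
Q = (1/n)·A·R^(2/3)·S^(1/2) = (1/0.025) × 8.247 × 0.7652^(2/3) × 0.0077^(1/2) = 24.22 m³/s

24.2 m³/s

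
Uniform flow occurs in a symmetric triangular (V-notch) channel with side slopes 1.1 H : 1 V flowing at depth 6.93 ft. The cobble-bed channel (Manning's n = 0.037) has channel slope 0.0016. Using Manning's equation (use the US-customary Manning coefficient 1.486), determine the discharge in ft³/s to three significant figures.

A = z·y² = 1.1×6.93² = 52.83 ft²
P = 2y√(1+z²) = 2×6.93×√(1+1.1²) = 20.60 ft
R = A/P = 52.83/20.60 = 2.564 ft
Q = (1.486/n)·A·R^(2/3)·S^(1/2) = (1.486/0.037) × 52.83 × 2.564^(2/3) × 0.0016^(1/2) = 159.0 ft³/s

159 ft³/s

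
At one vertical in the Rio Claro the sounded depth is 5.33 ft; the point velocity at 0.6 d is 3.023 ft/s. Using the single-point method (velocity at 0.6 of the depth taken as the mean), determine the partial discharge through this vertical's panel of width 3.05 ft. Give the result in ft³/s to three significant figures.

v̄ = v₀.₆ = 3.023 ft/s
q = v̄ × d × w = 3.023 × 5.33 × 3.05 = 49.14 ft³/s

49.1 ft³/s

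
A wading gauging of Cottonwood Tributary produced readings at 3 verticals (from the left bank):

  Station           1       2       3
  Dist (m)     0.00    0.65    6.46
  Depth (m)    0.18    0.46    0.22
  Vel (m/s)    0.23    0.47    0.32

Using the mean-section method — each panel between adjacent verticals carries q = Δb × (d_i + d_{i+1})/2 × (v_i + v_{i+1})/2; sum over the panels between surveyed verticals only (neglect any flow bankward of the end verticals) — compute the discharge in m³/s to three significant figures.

0.853 m³/s

Panel 1-2: Δb = 0.65 m, d̄ = (0.18+0.46)/2 = 0.32, v̄ = (0.23+0.47)/2 = 0.35 → q = 0.65×0.32×0.35 = 0.07280 m³/s
Panel 2-3: Δb = 5.81 m, d̄ = (0.46+0.22)/2 = 0.34, v̄ = (0.47+0.32)/2 = 0.395 → q = 5.81×0.34×0.395 = 0.7803 m³/s
Q = Σ q = 0.8531 m³/s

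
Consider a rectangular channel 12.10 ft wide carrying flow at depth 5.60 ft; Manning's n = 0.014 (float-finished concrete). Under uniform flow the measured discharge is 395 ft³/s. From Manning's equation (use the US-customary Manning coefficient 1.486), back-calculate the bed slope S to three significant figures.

A = b·y = 12.10 × 5.60 = 67.76 ft²
P = b + 2y = 12.10 + 2×5.60 = 23.30 ft
R = A/P = 67.76/23.30 = 2.908 ft
S = (Q·n / (1.486·A·R^(2/3)))² = (395×0.014 / (1.486×67.76×2.037))² = 0.0007266

0.000727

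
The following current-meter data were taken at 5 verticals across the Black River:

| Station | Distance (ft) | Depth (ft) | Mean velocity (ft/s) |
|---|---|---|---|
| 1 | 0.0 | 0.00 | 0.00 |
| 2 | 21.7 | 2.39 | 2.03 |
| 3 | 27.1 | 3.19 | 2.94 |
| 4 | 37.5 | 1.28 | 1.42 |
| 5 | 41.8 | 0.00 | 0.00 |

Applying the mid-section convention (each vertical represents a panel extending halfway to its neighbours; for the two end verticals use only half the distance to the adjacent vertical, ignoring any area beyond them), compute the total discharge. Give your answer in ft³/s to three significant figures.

153 ft³/s

w_2 = (27.1 − 0.0)/2 = 13.55 ft; q_2 = 2.03 × 2.39 × 13.55 = 65.74 ft³/s
w_3 = (37.5 − 21.7)/2 = 7.9 ft; q_3 = 2.94 × 3.19 × 7.9 = 74.09 ft³/s
w_4 = (41.8 − 27.1)/2 = 7.35 ft; q_4 = 1.42 × 1.28 × 7.35 = 13.36 ft³/s
Stations 1, 5 contribute zero (depth or velocity is 0).
Q = Σ qᵢ = 153.2 ft³/s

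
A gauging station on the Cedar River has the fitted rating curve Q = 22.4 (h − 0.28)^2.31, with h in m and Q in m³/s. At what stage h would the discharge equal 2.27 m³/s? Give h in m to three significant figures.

0.651 m

h − h₀ = (Q/C)^(1/b) = (2.27/22.4)^(1/2.31) = 0.3712 m
h = 0.28 + 0.3712 = 0.6512 m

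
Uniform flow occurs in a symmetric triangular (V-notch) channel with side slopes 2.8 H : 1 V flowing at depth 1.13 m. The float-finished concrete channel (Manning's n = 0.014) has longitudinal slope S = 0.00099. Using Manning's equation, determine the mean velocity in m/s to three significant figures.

A = z·y² = 2.8×1.13² = 3.575 m²
P = 2y√(1+z²) = 2×1.13×√(1+2.8²) = 6.719 m
R = A/P = 3.575/6.719 = 0.5321 m
Q = (1/n)·A·R^(2/3)·S^(1/2) = (1/0.014) × 3.575 × 0.5321^(2/3) × 0.00099^(1/2) = 5.276 m³/s
V = Q/A = 5.276/3.575 = 1.476 m/s

1.48 m/s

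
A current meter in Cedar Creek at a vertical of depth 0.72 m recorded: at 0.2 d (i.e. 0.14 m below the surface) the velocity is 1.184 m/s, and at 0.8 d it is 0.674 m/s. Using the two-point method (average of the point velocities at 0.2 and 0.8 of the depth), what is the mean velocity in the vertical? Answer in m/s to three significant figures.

v̄ = (1.184 + 0.674) / 2 = 0.9290 m/s

0.929 m/s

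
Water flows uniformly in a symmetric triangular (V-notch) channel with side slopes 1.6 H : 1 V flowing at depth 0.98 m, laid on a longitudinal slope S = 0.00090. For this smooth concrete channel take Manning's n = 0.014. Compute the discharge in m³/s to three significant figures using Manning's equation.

A = z·y² = 1.6×0.98² = 1.537 m²
P = 2y√(1+z²) = 2×0.98×√(1+1.6²) = 3.698 m
R = A/P = 1.537/3.698 = 0.4155 m
Q = (1/n)·A·R^(2/3)·S^(1/2) = (1/0.014) × 1.537 × 0.4155^(2/3) × 0.00090^(1/2) = 1.834 m³/s

1.83 m³/s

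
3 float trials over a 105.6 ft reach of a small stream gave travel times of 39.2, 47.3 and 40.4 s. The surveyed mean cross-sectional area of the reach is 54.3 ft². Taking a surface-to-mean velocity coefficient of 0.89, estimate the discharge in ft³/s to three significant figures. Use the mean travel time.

t̄ = (39.2 + 47.3 + 40.4) / 3 = 42.3 s
v_surface = L / t̄ = 105.6 / 42.3 = 2.496 ft/s
v_mean = 0.89 × 2.496 = 2.222 ft/s
Q = A × v_mean = 54.3 × 2.222 = 120.6 ft³/s

121 ft³/s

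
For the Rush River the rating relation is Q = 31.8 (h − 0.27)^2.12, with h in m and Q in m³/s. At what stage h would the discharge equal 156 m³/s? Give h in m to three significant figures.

2.39 m

h − h₀ = (Q/C)^(1/b) = (156/31.8)^(1/2.12) = 2.117 m
h = 0.27 + 2.117 = 2.387 m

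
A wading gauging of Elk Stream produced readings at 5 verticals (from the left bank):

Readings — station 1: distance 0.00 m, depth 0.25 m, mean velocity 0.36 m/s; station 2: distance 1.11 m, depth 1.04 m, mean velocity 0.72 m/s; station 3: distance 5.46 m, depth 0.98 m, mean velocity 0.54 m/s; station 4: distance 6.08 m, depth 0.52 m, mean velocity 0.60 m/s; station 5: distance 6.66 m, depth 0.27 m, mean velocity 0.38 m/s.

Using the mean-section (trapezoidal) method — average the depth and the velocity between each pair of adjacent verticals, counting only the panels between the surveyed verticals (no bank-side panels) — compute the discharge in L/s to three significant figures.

Panel 1-2: Δb = 1.11 m, d̄ = (0.25+1.04)/2 = 0.645, v̄ = (0.36+0.72)/2 = 0.54 → q = 1.11×0.645×0.54 = 0.3866 m³/s
Panel 2-3: Δb = 4.35 m, d̄ = (1.04+0.98)/2 = 1.01, v̄ = (0.72+0.54)/2 = 0.63 → q = 4.35×1.01×0.63 = 2.768 m³/s
Panel 3-4: Δb = 0.62 m, d̄ = (0.98+0.52)/2 = 0.75, v̄ = (0.54+0.60)/2 = 0.57 → q = 0.62×0.75×0.57 = 0.2651 m³/s
Panel 4-5: Δb = 0.58 m, d̄ = (0.52+0.27)/2 = 0.395, v̄ = (0.60+0.38)/2 = 0.49 → q = 0.58×0.395×0.49 = 0.1123 m³/s
Q = Σ q = 3.532 m³/s
= 3.532 × 1000 = 3532 L/s

3530 L/s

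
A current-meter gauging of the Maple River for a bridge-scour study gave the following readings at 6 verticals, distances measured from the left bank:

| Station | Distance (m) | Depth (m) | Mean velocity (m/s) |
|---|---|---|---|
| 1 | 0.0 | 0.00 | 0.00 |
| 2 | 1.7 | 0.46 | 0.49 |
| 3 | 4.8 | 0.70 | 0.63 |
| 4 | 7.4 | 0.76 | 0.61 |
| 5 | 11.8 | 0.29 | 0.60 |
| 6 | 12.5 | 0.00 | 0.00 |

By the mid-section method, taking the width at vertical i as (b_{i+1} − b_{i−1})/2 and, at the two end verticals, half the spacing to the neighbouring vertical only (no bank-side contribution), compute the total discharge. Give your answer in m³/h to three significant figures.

w_2 = (4.8 − 0.0)/2 = 2.4 m; q_2 = 0.49 × 0.46 × 2.4 = 0.5410 m³/s
w_3 = (7.4 − 1.7)/2 = 2.85 m; q_3 = 0.63 × 0.70 × 2.85 = 1.257 m³/s
w_4 = (11.8 − 4.8)/2 = 3.5 m; q_4 = 0.61 × 0.76 × 3.5 = 1.623 m³/s
w_5 = (12.5 − 7.4)/2 = 2.55 m; q_5 = 0.60 × 0.29 × 2.55 = 0.4437 m³/s
Stations 1, 6 contribute zero (depth or velocity is 0).
Q = Σ qᵢ = 3.864 m³/s
= 3.864 × 3600 = 13910 m³/h

13900 m³/h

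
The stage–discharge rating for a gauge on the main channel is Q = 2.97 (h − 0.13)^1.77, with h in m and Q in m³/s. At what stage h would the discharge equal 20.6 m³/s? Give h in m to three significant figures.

3.12 m

h − h₀ = (Q/C)^(1/b) = (20.6/2.97)^(1/1.77) = 2.987 m
h = 0.13 + 2.987 = 3.117 m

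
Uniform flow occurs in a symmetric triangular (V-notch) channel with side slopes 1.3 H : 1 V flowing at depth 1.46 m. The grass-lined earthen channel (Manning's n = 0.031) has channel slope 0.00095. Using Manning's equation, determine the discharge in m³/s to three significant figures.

1.91 m³/s

A = z·y² = 1.3×1.46² = 2.771 m²
P = 2y√(1+z²) = 2×1.46×√(1+1.3²) = 4.789 m
R = A/P = 2.771/4.789 = 0.5786 m
Q = (1/n)·A·R^(2/3)·S^(1/2) = (1/0.031) × 2.771 × 0.5786^(2/3) × 0.00095^(1/2) = 1.913 m³/s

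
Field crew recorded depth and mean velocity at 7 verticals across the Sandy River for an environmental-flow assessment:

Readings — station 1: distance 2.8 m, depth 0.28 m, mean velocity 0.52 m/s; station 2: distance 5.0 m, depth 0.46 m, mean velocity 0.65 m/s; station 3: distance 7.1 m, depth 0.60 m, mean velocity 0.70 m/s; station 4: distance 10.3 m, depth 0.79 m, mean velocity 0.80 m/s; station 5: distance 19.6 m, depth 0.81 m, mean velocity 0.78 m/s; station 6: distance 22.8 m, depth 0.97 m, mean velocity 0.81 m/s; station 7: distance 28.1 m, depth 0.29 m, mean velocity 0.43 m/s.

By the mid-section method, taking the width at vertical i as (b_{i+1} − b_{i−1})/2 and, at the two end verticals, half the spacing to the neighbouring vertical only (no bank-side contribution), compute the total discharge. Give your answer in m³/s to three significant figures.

13.5 m³/s

w_1 = (5.0 − 2.8)/2 = 1.1 m; q_1 = 0.52 × 0.28 × 1.1 = 0.1602 m³/s
w_2 = (7.1 − 2.8)/2 = 2.15 m; q_2 = 0.65 × 0.46 × 2.15 = 0.6429 m³/s
w_3 = (10.3 − 5.0)/2 = 2.65 m; q_3 = 0.70 × 0.60 × 2.65 = 1.113 m³/s
w_4 = (19.6 − 7.1)/2 = 6.25 m; q_4 = 0.80 × 0.79 × 6.25 = 3.950 m³/s
w_5 = (22.8 − 10.3)/2 = 6.25 m; q_5 = 0.78 × 0.81 × 6.25 = 3.949 m³/s
w_6 = (28.1 − 19.6)/2 = 4.25 m; q_6 = 0.81 × 0.97 × 4.25 = 3.339 m³/s
w_7 = (28.1 − 22.8)/2 = 2.65 m; q_7 = 0.43 × 0.29 × 2.65 = 0.3305 m³/s
Q = Σ qᵢ = 13.48 m³/s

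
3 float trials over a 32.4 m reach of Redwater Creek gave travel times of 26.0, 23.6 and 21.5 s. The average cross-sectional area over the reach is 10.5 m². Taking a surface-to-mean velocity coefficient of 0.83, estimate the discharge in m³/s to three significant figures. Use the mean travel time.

t̄ = (26.0 + 23.6 + 21.5) / 3 = 23.7 s
v_surface = L / t̄ = 32.4 / 23.7 = 1.367 m/s
v_mean = 0.83 × 1.367 = 1.135 m/s
Q = A × v_mean = 10.5 × 1.135 = 11.91 m³/s

11.9 m³/s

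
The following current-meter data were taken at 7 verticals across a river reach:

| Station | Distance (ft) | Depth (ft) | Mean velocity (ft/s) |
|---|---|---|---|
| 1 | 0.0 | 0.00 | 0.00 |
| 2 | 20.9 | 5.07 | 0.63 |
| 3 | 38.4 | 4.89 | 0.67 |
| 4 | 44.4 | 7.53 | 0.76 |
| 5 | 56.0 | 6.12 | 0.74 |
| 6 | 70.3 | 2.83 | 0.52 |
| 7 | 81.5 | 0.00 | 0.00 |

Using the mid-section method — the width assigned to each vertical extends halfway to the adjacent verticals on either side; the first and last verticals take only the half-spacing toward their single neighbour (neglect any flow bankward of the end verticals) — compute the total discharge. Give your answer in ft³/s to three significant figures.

w_2 = (38.4 − 0.0)/2 = 19.2 ft; q_2 = 0.63 × 5.07 × 19.2 = 61.33 ft³/s
w_3 = (44.4 − 20.9)/2 = 11.75 ft; q_3 = 0.67 × 4.89 × 11.75 = 38.50 ft³/s
w_4 = (56.0 − 38.4)/2 = 8.8 ft; q_4 = 0.76 × 7.53 × 8.8 = 50.36 ft³/s
w_5 = (70.3 − 44.4)/2 = 12.95 ft; q_5 = 0.74 × 6.12 × 12.95 = 58.65 ft³/s
w_6 = (81.5 − 56.0)/2 = 12.75 ft; q_6 = 0.52 × 2.83 × 12.75 = 18.76 ft³/s
Stations 1, 7 contribute zero (depth or velocity is 0).
Q = Σ qᵢ = 227.6 ft³/s

228 ft³/s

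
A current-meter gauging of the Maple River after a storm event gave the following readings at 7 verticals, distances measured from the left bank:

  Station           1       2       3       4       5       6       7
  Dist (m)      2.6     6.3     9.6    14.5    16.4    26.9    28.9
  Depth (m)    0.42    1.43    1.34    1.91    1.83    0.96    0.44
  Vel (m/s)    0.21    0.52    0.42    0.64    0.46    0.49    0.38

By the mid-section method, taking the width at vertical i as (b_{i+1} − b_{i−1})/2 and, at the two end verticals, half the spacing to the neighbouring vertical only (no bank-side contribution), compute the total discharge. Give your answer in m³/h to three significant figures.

63200 m³/h

w_1 = (6.3 − 2.6)/2 = 1.85 m; q_1 = 0.21 × 0.42 × 1.85 = 0.1632 m³/s
w_2 = (9.6 − 2.6)/2 = 3.5 m; q_2 = 0.52 × 1.43 × 3.5 = 2.603 m³/s
w_3 = (14.5 − 6.3)/2 = 4.1 m; q_3 = 0.42 × 1.34 × 4.1 = 2.307 m³/s
w_4 = (16.4 − 9.6)/2 = 3.4 m; q_4 = 0.64 × 1.91 × 3.4 = 4.156 m³/s
w_5 = (26.9 − 14.5)/2 = 6.2 m; q_5 = 0.46 × 1.83 × 6.2 = 5.219 m³/s
w_6 = (28.9 − 16.4)/2 = 6.25 m; q_6 = 0.49 × 0.96 × 6.25 = 2.940 m³/s
w_7 = (28.9 − 26.9)/2 = 1 m; q_7 = 0.38 × 0.44 × 1 = 0.1672 m³/s
Q = Σ qᵢ = 17.56 m³/s
= 17.56 × 3600 = 63200 m³/h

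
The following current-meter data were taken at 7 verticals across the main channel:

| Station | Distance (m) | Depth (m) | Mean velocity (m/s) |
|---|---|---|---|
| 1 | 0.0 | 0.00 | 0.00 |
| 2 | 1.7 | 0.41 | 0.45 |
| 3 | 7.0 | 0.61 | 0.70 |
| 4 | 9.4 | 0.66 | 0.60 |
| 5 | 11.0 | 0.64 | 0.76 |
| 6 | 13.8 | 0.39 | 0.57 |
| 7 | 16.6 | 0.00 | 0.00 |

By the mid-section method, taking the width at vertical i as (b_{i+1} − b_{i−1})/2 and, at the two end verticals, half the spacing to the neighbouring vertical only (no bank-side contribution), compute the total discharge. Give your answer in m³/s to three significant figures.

w_2 = (7.0 − 0.0)/2 = 3.5 m; q_2 = 0.45 × 0.41 × 3.5 = 0.6458 m³/s
w_3 = (9.4 − 1.7)/2 = 3.85 m; q_3 = 0.70 × 0.61 × 3.85 = 1.644 m³/s
w_4 = (11.0 − 7.0)/2 = 2 m; q_4 = 0.60 × 0.66 × 2 = 0.7920 m³/s
w_5 = (13.8 − 9.4)/2 = 2.2 m; q_5 = 0.76 × 0.64 × 2.2 = 1.070 m³/s
w_6 = (16.6 − 11.0)/2 = 2.8 m; q_6 = 0.57 × 0.39 × 2.8 = 0.6224 m³/s
Stations 1, 7 contribute zero (depth or velocity is 0).
Q = Σ qᵢ = 4.774 m³/s

4.77 m³/s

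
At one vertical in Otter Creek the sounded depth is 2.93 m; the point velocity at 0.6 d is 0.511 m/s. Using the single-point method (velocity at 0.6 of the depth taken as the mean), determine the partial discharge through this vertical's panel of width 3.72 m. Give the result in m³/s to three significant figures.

v̄ = v₀.₆ = 0.511 m/s
q = v̄ × d × w = 0.5110 × 2.93 × 3.72 = 5.570 m³/s

5.57 m³/s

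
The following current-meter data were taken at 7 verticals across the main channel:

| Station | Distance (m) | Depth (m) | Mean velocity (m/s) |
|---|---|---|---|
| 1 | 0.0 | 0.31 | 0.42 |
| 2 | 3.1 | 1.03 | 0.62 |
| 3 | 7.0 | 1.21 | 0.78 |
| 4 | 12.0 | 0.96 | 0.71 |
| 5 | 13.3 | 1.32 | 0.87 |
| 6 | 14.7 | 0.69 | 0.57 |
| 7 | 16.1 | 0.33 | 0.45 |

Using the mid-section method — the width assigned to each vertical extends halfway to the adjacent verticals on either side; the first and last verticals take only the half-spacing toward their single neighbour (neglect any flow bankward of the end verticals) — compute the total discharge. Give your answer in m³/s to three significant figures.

11.0 m³/s

w_1 = (3.1 − 0.0)/2 = 1.55 m; q_1 = 0.42 × 0.31 × 1.55 = 0.2018 m³/s
w_2 = (7.0 − 0.0)/2 = 3.5 m; q_2 = 0.62 × 1.03 × 3.5 = 2.235 m³/s
w_3 = (12.0 − 3.1)/2 = 4.45 m; q_3 = 0.78 × 1.21 × 4.45 = 4.200 m³/s
w_4 = (13.3 − 7.0)/2 = 3.15 m; q_4 = 0.71 × 0.96 × 3.15 = 2.147 m³/s
w_5 = (14.7 − 12.0)/2 = 1.35 m; q_5 = 0.87 × 1.32 × 1.35 = 1.550 m³/s
w_6 = (16.1 − 13.3)/2 = 1.4 m; q_6 = 0.57 × 0.69 × 1.4 = 0.5506 m³/s
w_7 = (16.1 − 14.7)/2 = 0.7 m; q_7 = 0.45 × 0.33 × 0.7 = 0.1040 m³/s
Q = Σ qᵢ = 10.99 m³/s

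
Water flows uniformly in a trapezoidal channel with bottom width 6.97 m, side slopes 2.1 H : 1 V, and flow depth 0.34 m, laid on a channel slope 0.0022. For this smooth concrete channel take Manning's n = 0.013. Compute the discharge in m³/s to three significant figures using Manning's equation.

4.28 m³/s

A = (b + z·y)·y = (6.97 + 2.1×0.34)×0.34 = 2.613 m²
P = b + 2y√(1+z²) = 6.97 + 2×0.34×√(1+2.1²) = 8.552 m
R = A/P = 2.613/8.552 = 0.3055 m
Q = (1/n)·A·R^(2/3)·S^(1/2) = (1/0.013) × 2.613 × 0.3055^(2/3) × 0.0022^(1/2) = 4.276 m³/s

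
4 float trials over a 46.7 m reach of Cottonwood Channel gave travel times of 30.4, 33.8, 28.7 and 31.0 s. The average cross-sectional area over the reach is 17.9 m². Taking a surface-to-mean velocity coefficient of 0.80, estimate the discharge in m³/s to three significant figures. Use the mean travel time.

21.6 m³/s

t̄ = (30.4 + 33.8 + 28.7 + 31.0) / 4 = 30.975 s
v_surface = L / t̄ = 46.7 / 30.975 = 1.508 m/s
v_mean = 0.80 × 1.508 = 1.206 m/s
Q = A × v_mean = 17.9 × 1.206 = 21.59 m³/s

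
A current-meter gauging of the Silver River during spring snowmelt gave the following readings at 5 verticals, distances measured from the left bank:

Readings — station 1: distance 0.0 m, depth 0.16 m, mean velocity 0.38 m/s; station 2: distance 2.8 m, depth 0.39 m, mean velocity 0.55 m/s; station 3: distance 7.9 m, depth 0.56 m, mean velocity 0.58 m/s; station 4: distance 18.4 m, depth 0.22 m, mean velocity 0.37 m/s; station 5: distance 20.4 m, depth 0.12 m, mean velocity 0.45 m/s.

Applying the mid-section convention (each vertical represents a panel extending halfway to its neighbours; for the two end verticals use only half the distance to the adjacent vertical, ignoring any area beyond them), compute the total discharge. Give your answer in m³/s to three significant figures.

w_1 = (2.8 − 0.0)/2 = 1.4 m; q_1 = 0.38 × 0.16 × 1.4 = 0.08512 m³/s
w_2 = (7.9 − 0.0)/2 = 3.95 m; q_2 = 0.55 × 0.39 × 3.95 = 0.8473 m³/s
w_3 = (18.4 − 2.8)/2 = 7.8 m; q_3 = 0.58 × 0.56 × 7.8 = 2.533 m³/s
w_4 = (20.4 − 7.9)/2 = 6.25 m; q_4 = 0.37 × 0.22 × 6.25 = 0.5088 m³/s
w_5 = (20.4 − 18.4)/2 = 1 m; q_5 = 0.45 × 0.12 × 1 = 0.05400 m³/s
Q = Σ qᵢ = 4.029 m³/s

4.03 m³/s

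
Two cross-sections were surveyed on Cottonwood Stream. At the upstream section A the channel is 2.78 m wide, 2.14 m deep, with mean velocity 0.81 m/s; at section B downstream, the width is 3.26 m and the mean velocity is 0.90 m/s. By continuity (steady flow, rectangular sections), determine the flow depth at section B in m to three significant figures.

1.64 m

Q = A₁V₁ = (2.78×2.14) × 0.81 = 4.819 m³/s
d₂ = Q/(b₂ V₂) = 4.819/(3.26×0.90) = 1.642 m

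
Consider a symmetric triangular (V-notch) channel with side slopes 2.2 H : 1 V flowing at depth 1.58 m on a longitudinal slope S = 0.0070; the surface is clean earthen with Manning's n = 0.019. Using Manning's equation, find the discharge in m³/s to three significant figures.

A = z·y² = 2.2×1.58² = 5.492 m²
P = 2y√(1+z²) = 2×1.58×√(1+2.2²) = 7.636 m
R = A/P = 5.492/7.636 = 0.7192 m
Q = (1/n)·A·R^(2/3)·S^(1/2) = (1/0.019) × 5.492 × 0.7192^(2/3) × 0.0070^(1/2) = 19.41 m³/s

19.4 m³/s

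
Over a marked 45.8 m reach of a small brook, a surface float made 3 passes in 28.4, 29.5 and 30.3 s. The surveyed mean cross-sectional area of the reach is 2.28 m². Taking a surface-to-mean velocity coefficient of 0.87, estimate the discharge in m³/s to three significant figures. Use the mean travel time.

3.09 m³/s

t̄ = (28.4 + 29.5 + 30.3) / 3 = 29.4 s
v_surface = L / t̄ = 45.8 / 29.4 = 1.558 m/s
v_mean = 0.87 × 1.558 = 1.355 m/s
Q = A × v_mean = 2.28 × 1.355 = 3.090 m³/s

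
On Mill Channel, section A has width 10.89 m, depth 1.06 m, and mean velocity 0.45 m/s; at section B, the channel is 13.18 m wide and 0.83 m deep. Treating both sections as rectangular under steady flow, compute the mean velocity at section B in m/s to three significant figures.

Q = A₁V₁ = (10.89×1.06) × 0.45 = 5.195 m³/s
A₂ = 13.18 × 0.83 = 10.94 m²
V₂ = Q/A₂ = 5.195/10.94 = 0.4748 m/s

0.475 m/s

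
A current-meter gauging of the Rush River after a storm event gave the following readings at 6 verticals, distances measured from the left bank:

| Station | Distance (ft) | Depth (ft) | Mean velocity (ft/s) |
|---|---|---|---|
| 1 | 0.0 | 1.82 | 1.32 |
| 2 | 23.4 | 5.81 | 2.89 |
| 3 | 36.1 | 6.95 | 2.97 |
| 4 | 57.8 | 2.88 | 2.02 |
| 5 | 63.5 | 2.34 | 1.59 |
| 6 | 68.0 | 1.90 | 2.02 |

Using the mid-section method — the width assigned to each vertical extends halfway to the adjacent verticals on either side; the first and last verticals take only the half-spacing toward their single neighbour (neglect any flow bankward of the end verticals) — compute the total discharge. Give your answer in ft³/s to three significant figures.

794 ft³/s

w_1 = (23.4 − 0.0)/2 = 11.7 ft; q_1 = 1.32 × 1.82 × 11.7 = 28.11 ft³/s
w_2 = (36.1 − 0.0)/2 = 18.05 ft; q_2 = 2.89 × 5.81 × 18.05 = 303.1 ft³/s
w_3 = (57.8 − 23.4)/2 = 17.2 ft; q_3 = 2.97 × 6.95 × 17.2 = 355.0 ft³/s
w_4 = (63.5 − 36.1)/2 = 13.7 ft; q_4 = 2.02 × 2.88 × 13.7 = 79.70 ft³/s
w_5 = (68.0 − 57.8)/2 = 5.1 ft; q_5 = 1.59 × 2.34 × 5.1 = 18.98 ft³/s
w_6 = (68.0 − 63.5)/2 = 2.25 ft; q_6 = 2.02 × 1.90 × 2.25 = 8.636 ft³/s
Q = Σ qᵢ = 793.5 ft³/s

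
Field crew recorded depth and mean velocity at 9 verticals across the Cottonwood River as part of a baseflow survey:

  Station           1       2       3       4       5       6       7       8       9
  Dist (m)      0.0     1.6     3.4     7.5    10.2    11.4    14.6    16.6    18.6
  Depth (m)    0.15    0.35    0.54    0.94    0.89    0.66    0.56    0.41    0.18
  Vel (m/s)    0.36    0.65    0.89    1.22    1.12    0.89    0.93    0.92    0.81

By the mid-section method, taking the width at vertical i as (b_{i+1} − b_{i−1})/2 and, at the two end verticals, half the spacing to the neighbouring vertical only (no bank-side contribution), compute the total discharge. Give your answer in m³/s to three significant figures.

11.2 m³/s

w_1 = (1.6 − 0.0)/2 = 0.8 m; q_1 = 0.36 × 0.15 × 0.8 = 0.04320 m³/s
w_2 = (3.4 − 0.0)/2 = 1.7 m; q_2 = 0.65 × 0.35 × 1.7 = 0.3868 m³/s
w_3 = (7.5 − 1.6)/2 = 2.95 m; q_3 = 0.89 × 0.54 × 2.95 = 1.418 m³/s
w_4 = (10.2 − 3.4)/2 = 3.4 m; q_4 = 1.22 × 0.94 × 3.4 = 3.899 m³/s
w_5 = (11.4 − 7.5)/2 = 1.95 m; q_5 = 1.12 × 0.89 × 1.95 = 1.944 m³/s
w_6 = (14.6 − 10.2)/2 = 2.2 m; q_6 = 0.89 × 0.66 × 2.2 = 1.292 m³/s
w_7 = (16.6 − 11.4)/2 = 2.6 m; q_7 = 0.93 × 0.56 × 2.6 = 1.354 m³/s
w_8 = (18.6 − 14.6)/2 = 2 m; q_8 = 0.92 × 0.41 × 2 = 0.7544 m³/s
w_9 = (18.6 − 16.6)/2 = 1 m; q_9 = 0.81 × 0.18 × 1 = 0.1458 m³/s
Q = Σ qᵢ = 11.24 m³/s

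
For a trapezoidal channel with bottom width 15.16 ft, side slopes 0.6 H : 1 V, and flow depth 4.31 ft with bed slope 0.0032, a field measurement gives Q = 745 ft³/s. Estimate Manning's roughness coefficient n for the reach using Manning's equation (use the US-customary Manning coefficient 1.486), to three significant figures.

0.0181

A = (b + z·y)·y = (15.16 + 0.6×4.31)×4.31 = 76.49 ft²
P = b + 2y√(1+z²) = 15.16 + 2×4.31×√(1+0.6²) = 25.21 ft
R = A/P = 76.49/25.21 = 3.034 ft
n = (1.486/Q)·A·R^(2/3)·S^(1/2) = (1.486/745) × 76.49 × 2.096 × 0.05657 = 0.01809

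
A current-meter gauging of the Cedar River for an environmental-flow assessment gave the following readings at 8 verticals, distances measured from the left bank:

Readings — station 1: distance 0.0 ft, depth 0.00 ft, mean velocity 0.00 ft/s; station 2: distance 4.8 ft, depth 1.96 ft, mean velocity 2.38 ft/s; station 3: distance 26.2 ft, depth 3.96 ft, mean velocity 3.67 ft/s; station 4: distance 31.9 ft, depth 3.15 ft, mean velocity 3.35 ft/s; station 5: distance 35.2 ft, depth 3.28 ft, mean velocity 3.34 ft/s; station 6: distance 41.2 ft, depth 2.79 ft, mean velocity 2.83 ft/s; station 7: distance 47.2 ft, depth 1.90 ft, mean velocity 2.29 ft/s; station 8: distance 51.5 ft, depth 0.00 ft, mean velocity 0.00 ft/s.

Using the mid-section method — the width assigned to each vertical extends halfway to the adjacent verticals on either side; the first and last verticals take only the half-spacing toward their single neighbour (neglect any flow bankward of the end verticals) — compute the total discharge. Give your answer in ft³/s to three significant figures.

426 ft³/s

w_2 = (26.2 − 0.0)/2 = 13.1 ft; q_2 = 2.38 × 1.96 × 13.1 = 61.11 ft³/s
w_3 = (31.9 − 4.8)/2 = 13.55 ft; q_3 = 3.67 × 3.96 × 13.55 = 196.9 ft³/s
w_4 = (35.2 − 26.2)/2 = 4.5 ft; q_4 = 3.35 × 3.15 × 4.5 = 47.49 ft³/s
w_5 = (41.2 − 31.9)/2 = 4.65 ft; q_5 = 3.34 × 3.28 × 4.65 = 50.94 ft³/s
w_6 = (47.2 − 35.2)/2 = 6 ft; q_6 = 2.83 × 2.79 × 6 = 47.37 ft³/s
w_7 = (51.5 − 41.2)/2 = 5.15 ft; q_7 = 2.29 × 1.90 × 5.15 = 22.41 ft³/s
Stations 1, 8 contribute zero (depth or velocity is 0).
Q = Σ qᵢ = 426.2 ft³/s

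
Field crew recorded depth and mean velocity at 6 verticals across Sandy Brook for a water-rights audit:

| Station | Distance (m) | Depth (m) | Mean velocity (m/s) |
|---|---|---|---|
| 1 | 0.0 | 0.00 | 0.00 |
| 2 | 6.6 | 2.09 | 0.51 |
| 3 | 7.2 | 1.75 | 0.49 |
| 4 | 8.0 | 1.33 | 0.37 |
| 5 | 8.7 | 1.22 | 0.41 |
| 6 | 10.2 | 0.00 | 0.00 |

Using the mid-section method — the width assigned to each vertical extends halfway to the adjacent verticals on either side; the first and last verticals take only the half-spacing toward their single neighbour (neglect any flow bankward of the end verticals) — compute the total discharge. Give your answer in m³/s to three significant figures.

w_2 = (7.2 − 0.0)/2 = 3.6 m; q_2 = 0.51 × 2.09 × 3.6 = 3.837 m³/s
w_3 = (8.0 − 6.6)/2 = 0.7 m; q_3 = 0.49 × 1.75 × 0.7 = 0.6003 m³/s
w_4 = (8.7 − 7.2)/2 = 0.75 m; q_4 = 0.37 × 1.33 × 0.75 = 0.3691 m³/s
w_5 = (10.2 − 8.0)/2 = 1.1 m; q_5 = 0.41 × 1.22 × 1.1 = 0.5502 m³/s
Stations 1, 6 contribute zero (depth or velocity is 0).
Q = Σ qᵢ = 5.357 m³/s

5.36 m³/s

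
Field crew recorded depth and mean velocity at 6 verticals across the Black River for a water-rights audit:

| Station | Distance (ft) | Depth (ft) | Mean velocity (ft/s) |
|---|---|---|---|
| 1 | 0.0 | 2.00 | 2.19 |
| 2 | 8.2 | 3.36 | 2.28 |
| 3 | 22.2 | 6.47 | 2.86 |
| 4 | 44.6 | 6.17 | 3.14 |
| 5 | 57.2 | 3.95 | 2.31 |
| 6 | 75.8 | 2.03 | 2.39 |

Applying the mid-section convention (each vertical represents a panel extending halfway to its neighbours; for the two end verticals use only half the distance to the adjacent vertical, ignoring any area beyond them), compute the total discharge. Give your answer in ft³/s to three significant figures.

w_1 = (8.2 − 0.0)/2 = 4.1 ft; q_1 = 2.19 × 2.00 × 4.1 = 17.96 ft³/s
w_2 = (22.2 − 0.0)/2 = 11.1 ft; q_2 = 2.28 × 3.36 × 11.1 = 85.03 ft³/s
w_3 = (44.6 − 8.2)/2 = 18.2 ft; q_3 = 2.86 × 6.47 × 18.2 = 336.8 ft³/s
w_4 = (57.2 − 22.2)/2 = 17.5 ft; q_4 = 3.14 × 6.17 × 17.5 = 339.0 ft³/s
w_5 = (75.8 − 44.6)/2 = 15.6 ft; q_5 = 2.31 × 3.95 × 15.6 = 142.3 ft³/s
w_6 = (75.8 − 57.2)/2 = 9.3 ft; q_6 = 2.39 × 2.03 × 9.3 = 45.12 ft³/s
Q = Σ qᵢ = 966.3 ft³/s

966 ft³/s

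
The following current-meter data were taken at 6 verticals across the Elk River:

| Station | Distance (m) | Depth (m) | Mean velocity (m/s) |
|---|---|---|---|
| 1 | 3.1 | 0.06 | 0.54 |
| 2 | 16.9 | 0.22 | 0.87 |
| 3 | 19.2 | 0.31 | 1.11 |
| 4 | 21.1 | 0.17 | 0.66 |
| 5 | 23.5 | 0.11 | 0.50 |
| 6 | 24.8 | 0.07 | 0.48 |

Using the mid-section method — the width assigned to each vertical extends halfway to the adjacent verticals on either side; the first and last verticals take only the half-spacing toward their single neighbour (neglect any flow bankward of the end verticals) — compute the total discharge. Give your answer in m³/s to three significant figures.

w_1 = (16.9 − 3.1)/2 = 6.9 m; q_1 = 0.54 × 0.06 × 6.9 = 0.2236 m³/s
w_2 = (19.2 − 3.1)/2 = 8.05 m; q_2 = 0.87 × 0.22 × 8.05 = 1.541 m³/s
w_3 = (21.1 − 16.9)/2 = 2.1 m; q_3 = 1.11 × 0.31 × 2.1 = 0.7226 m³/s
w_4 = (23.5 − 19.2)/2 = 2.15 m; q_4 = 0.66 × 0.17 × 2.15 = 0.2412 m³/s
w_5 = (24.8 − 21.1)/2 = 1.85 m; q_5 = 0.50 × 0.11 × 1.85 = 0.1018 m³/s
w_6 = (24.8 − 23.5)/2 = 0.65 m; q_6 = 0.48 × 0.07 × 0.65 = 0.02184 m³/s
Q = Σ qᵢ = 2.852 m³/s

2.85 m³/s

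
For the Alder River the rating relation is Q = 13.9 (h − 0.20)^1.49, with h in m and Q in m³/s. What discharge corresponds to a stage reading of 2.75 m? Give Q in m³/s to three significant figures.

Q = 13.9 × (2.75 − 0.20)^1.49 = 13.9 × 2.55^1.49 = 56.07 m³/s

56.1 m³/s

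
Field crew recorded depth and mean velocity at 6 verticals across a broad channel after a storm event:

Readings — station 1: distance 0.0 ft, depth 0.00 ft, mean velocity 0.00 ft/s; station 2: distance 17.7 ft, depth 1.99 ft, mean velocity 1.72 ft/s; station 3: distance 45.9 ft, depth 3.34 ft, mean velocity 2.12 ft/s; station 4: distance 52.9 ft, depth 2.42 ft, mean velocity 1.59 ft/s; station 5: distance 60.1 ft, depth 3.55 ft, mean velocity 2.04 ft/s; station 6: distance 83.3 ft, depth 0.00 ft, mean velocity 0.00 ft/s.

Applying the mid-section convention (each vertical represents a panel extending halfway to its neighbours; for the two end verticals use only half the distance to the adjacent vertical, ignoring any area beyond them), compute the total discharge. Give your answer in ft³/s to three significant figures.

341 ft³/s

w_2 = (45.9 − 0.0)/2 = 22.95 ft; q_2 = 1.72 × 1.99 × 22.95 = 78.55 ft³/s
w_3 = (52.9 − 17.7)/2 = 17.6 ft; q_3 = 2.12 × 3.34 × 17.6 = 124.6 ft³/s
w_4 = (60.1 − 45.9)/2 = 7.1 ft; q_4 = 1.59 × 2.42 × 7.1 = 27.32 ft³/s
w_5 = (83.3 − 52.9)/2 = 15.2 ft; q_5 = 2.04 × 3.55 × 15.2 = 110.1 ft³/s
Stations 1, 6 contribute zero (depth or velocity is 0).
Q = Σ qᵢ = 340.6 ft³/s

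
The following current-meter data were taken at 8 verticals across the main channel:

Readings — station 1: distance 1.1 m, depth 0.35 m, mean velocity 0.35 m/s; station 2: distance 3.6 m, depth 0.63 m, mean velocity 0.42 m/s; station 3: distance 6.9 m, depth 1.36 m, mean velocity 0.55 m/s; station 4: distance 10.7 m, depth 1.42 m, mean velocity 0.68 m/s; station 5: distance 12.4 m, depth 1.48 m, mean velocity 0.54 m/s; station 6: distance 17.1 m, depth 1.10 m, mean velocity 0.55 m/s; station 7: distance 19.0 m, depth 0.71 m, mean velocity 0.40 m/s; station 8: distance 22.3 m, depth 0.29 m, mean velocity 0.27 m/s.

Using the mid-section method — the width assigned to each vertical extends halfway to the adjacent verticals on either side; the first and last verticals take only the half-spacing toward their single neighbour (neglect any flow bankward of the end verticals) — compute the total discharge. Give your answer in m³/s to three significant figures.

w_1 = (3.6 − 1.1)/2 = 1.25 m; q_1 = 0.35 × 0.35 × 1.25 = 0.1531 m³/s
w_2 = (6.9 − 1.1)/2 = 2.9 m; q_2 = 0.42 × 0.63 × 2.9 = 0.7673 m³/s
w_3 = (10.7 − 3.6)/2 = 3.55 m; q_3 = 0.55 × 1.36 × 3.55 = 2.655 m³/s
w_4 = (12.4 − 6.9)/2 = 2.75 m; q_4 = 0.68 × 1.42 × 2.75 = 2.655 m³/s
w_5 = (17.1 − 10.7)/2 = 3.2 m; q_5 = 0.54 × 1.48 × 3.2 = 2.557 m³/s
w_6 = (19.0 − 12.4)/2 = 3.3 m; q_6 = 0.55 × 1.10 × 3.3 = 1.997 m³/s
w_7 = (22.3 − 17.1)/2 = 2.6 m; q_7 = 0.40 × 0.71 × 2.6 = 0.7384 m³/s
w_8 = (22.3 − 19.0)/2 = 1.65 m; q_8 = 0.27 × 0.29 × 1.65 = 0.1292 m³/s
Q = Σ qᵢ = 11.65 m³/s

11.7 m³/s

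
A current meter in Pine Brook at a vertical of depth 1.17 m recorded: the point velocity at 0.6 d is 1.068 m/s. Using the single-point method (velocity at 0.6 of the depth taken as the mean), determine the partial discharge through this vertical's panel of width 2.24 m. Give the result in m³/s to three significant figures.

2.80 m³/s

v̄ = v₀.₆ = 1.068 m/s
q = v̄ × d × w = 1.068 × 1.17 × 2.24 = 2.799 m³/s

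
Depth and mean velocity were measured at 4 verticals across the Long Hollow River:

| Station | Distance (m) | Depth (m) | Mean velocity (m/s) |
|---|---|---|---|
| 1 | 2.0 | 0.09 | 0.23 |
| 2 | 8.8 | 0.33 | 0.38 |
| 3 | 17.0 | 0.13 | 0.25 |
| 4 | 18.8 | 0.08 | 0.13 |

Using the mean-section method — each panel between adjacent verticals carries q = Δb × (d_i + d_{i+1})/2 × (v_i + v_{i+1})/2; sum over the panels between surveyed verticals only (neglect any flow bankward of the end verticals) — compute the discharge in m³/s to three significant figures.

Panel 1-2: Δb = 6.8 m, d̄ = (0.09+0.33)/2 = 0.21, v̄ = (0.23+0.38)/2 = 0.305 → q = 6.8×0.21×0.305 = 0.4355 m³/s
Panel 2-3: Δb = 8.2 m, d̄ = (0.33+0.13)/2 = 0.23, v̄ = (0.38+0.25)/2 = 0.315 → q = 8.2×0.23×0.315 = 0.5941 m³/s
Panel 3-4: Δb = 1.8 m, d̄ = (0.13+0.08)/2 = 0.105, v̄ = (0.25+0.13)/2 = 0.19 → q = 1.8×0.105×0.19 = 0.03591 m³/s
Q = Σ q = 1.066 m³/s

1.07 m³/s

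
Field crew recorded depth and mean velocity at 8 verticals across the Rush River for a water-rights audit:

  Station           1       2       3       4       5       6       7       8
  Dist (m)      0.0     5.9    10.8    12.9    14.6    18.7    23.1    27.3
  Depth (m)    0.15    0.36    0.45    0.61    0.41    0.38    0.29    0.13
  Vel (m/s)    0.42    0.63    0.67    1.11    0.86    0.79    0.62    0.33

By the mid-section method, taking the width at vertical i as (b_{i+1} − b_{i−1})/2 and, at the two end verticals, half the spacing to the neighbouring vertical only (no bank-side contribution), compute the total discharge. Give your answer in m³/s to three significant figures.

6.91 m³/s

w_1 = (5.9 − 0.0)/2 = 2.95 m; q_1 = 0.42 × 0.15 × 2.95 = 0.1859 m³/s
w_2 = (10.8 − 0.0)/2 = 5.4 m; q_2 = 0.63 × 0.36 × 5.4 = 1.225 m³/s
w_3 = (12.9 − 5.9)/2 = 3.5 m; q_3 = 0.67 × 0.45 × 3.5 = 1.055 m³/s
w_4 = (14.6 − 10.8)/2 = 1.9 m; q_4 = 1.11 × 0.61 × 1.9 = 1.286 m³/s
w_5 = (18.7 − 12.9)/2 = 2.9 m; q_5 = 0.86 × 0.41 × 2.9 = 1.023 m³/s
w_6 = (23.1 − 14.6)/2 = 4.25 m; q_6 = 0.79 × 0.38 × 4.25 = 1.276 m³/s
w_7 = (27.3 − 18.7)/2 = 4.3 m; q_7 = 0.62 × 0.29 × 4.3 = 0.7731 m³/s
w_8 = (27.3 − 23.1)/2 = 2.1 m; q_8 = 0.33 × 0.13 × 2.1 = 0.09009 m³/s
Q = Σ qᵢ = 6.914 m³/s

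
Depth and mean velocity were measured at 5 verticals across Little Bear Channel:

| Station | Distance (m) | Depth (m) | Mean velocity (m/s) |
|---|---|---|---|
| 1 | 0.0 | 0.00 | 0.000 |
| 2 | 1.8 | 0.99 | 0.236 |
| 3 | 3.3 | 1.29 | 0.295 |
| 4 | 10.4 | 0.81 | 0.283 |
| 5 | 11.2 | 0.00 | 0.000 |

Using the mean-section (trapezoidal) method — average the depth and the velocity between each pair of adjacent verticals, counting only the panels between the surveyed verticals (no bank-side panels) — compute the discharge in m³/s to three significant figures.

2.76 m³/s

Panel 1-2: Δb = 1.8 m, d̄ = (0.00+0.99)/2 = 0.495, v̄ = (0.000+0.236)/2 = 0.118 → q = 1.8×0.495×0.118 = 0.1051 m³/s
Panel 2-3: Δb = 1.5 m, d̄ = (0.99+1.29)/2 = 1.14, v̄ = (0.236+0.295)/2 = 0.2655 → q = 1.5×1.14×0.2655 = 0.4540 m³/s
Panel 3-4: Δb = 7.1 m, d̄ = (1.29+0.81)/2 = 1.05, v̄ = (0.295+0.283)/2 = 0.289 → q = 7.1×1.05×0.289 = 2.154 m³/s
Panel 4-5: Δb = 0.8 m, d̄ = (0.81+0.00)/2 = 0.405, v̄ = (0.283+0.000)/2 = 0.1415 → q = 0.8×0.405×0.1415 = 0.04585 m³/s
Q = Σ q = 2.759 m³/s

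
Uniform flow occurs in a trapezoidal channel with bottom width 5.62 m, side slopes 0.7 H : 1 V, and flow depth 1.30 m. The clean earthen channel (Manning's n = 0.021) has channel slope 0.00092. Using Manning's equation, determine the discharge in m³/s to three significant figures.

A = (b + z·y)·y = (5.62 + 0.7×1.30)×1.30 = 8.489 m²
P = b + 2y√(1+z²) = 5.62 + 2×1.30×√(1+0.7²) = 8.794 m
R = A/P = 8.489/8.794 = 0.9653 m
Q = (1/n)·A·R^(2/3)·S^(1/2) = (1/0.021) × 8.489 × 0.9653^(2/3) × 0.00092^(1/2) = 11.98 m³/s

12.0 m³/s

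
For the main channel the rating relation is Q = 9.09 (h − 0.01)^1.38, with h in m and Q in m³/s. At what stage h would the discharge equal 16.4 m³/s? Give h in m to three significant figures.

1.54 m

h − h₀ = (Q/C)^(1/b) = (16.4/9.09)^(1/1.38) = 1.534 m
h = 0.01 + 1.534 = 1.544 m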